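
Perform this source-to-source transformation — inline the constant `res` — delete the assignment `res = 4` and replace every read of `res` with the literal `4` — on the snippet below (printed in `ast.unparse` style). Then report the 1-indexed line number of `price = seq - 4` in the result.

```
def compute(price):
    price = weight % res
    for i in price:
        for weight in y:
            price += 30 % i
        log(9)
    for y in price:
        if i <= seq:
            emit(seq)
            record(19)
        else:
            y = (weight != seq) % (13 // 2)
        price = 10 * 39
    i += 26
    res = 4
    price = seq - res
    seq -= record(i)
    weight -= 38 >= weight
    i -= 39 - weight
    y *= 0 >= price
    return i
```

Transformed code:
def compute(price):
    price = weight % 4
    for i in price:
        for weight in y:
            price += 30 % i
        log(9)
    for y in price:
        if i <= seq:
            emit(seq)
            record(19)
        else:
            y = (weight != seq) % (13 // 2)
        price = 10 * 39
    i += 26
    price = seq - 4
    seq -= record(i)
    weight -= 38 >= weight
    i -= 39 - weight
    y *= 0 >= price
    return i

15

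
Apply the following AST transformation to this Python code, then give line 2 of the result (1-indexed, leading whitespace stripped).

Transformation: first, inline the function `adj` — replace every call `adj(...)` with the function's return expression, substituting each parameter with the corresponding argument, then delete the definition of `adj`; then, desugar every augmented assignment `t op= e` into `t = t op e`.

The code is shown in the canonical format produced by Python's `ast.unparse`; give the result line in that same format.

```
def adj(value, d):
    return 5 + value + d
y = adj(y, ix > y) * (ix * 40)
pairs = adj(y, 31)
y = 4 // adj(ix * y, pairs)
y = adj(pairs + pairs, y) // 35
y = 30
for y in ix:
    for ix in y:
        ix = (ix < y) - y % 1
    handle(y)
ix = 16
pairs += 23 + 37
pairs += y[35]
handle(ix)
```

Transformed code:
y = (5 + y + (ix > y)) * (ix * 40)
pairs = 5 + y + 31
y = 4 // (5 + ix * y + pairs)
y = (5 + (pairs + pairs) + y) // 35
y = 30
for y in ix:
    for ix in y:
        ix = (ix < y) - y % 1
    handle(y)
ix = 16
pairs = pairs + (23 + 37)
pairs = pairs + y[35]
handle(ix)

pairs = 5 + y + 31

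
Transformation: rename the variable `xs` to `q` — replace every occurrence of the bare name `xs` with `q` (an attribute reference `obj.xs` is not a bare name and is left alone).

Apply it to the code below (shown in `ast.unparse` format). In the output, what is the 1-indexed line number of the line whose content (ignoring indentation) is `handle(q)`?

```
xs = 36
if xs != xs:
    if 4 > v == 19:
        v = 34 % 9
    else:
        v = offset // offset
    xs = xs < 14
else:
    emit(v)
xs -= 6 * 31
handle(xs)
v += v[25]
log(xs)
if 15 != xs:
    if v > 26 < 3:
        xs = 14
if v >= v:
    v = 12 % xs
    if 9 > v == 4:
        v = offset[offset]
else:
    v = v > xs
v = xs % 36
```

11

Transformed code:
q = 36
if q != q:
    if 4 > v == 19:
        v = 34 % 9
    else:
        v = offset // offset
    q = q < 14
else:
    emit(v)
q -= 6 * 31
handle(q)
v += v[25]
log(q)
if 15 != q:
    if v > 26 < 3:
        q = 14
if v >= v:
    v = 12 % q
    if 9 > v == 4:
        v = offset[offset]
else:
    v = v > q
v = q % 36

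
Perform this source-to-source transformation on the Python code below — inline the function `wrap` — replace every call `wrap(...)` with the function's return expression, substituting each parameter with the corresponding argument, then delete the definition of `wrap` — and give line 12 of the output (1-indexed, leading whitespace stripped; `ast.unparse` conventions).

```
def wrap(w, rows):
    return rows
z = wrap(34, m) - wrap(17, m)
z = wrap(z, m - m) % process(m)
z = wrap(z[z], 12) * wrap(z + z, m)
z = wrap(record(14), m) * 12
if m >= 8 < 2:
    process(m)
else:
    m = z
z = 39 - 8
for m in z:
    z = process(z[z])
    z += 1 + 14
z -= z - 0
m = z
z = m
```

Transformed code:
z = m - m
z = (m - m) % process(m)
z = 12 * m
z = m * 12
if m >= 8 < 2:
    process(m)
else:
    m = z
z = 39 - 8
for m in z:
    z = process(z[z])
    z += 1 + 14
z -= z - 0
m = z
z = m

z += 1 + 14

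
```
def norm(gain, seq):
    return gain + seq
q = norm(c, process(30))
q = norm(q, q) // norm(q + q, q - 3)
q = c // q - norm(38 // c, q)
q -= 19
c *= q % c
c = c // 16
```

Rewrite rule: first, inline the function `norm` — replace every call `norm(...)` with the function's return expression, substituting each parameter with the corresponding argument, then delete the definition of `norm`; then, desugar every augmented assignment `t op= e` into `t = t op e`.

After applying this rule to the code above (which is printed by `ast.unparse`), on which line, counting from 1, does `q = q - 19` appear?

4

Transformed code:
q = c + process(30)
q = (q + q) // (q + q + (q - 3))
q = c // q - (38 // c + q)
q = q - 19
c = c * (q % c)
c = c // 16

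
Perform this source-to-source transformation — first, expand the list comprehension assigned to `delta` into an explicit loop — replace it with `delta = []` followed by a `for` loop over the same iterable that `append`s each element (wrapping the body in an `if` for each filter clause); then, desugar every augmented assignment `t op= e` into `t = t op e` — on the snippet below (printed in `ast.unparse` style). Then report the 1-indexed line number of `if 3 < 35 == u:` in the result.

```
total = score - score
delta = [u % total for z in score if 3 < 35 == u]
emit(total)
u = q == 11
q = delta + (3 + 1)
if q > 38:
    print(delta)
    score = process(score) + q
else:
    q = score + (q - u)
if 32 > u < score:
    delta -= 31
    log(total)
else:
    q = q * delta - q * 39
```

4

Transformed code:
total = score - score
delta = []
for z in score:
    if 3 < 35 == u:
        delta.append(u % total)
emit(total)
u = q == 11
q = delta + (3 + 1)
if q > 38:
    print(delta)
    score = process(score) + q
else:
    q = score + (q - u)
if 32 > u < score:
    delta = delta - 31
    log(total)
else:
    q = q * delta - q * 39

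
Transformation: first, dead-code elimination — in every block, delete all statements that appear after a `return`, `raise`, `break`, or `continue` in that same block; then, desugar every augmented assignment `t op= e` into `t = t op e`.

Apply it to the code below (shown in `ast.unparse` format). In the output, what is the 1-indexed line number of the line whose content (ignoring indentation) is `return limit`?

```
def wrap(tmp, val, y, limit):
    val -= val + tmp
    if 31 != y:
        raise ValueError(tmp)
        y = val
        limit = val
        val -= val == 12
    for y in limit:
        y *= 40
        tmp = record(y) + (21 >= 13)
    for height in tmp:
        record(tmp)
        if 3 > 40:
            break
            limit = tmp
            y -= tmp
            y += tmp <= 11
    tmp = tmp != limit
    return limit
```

Transformed code:
def wrap(tmp, val, y, limit):
    val = val - (val + tmp)
    if 31 != y:
        raise ValueError(tmp)
    for y in limit:
        y = y * 40
        tmp = record(y) + (21 >= 13)
    for height in tmp:
        record(tmp)
        if 3 > 40:
            break
    tmp = tmp != limit
    return limit

13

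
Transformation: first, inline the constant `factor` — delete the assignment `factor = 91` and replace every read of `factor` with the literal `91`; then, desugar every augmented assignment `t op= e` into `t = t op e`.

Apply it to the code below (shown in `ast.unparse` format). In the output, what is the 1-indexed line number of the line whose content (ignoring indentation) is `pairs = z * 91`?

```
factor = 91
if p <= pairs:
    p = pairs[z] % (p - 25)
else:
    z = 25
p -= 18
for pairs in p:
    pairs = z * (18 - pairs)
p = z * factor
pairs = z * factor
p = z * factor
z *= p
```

9

Transformed code:
if p <= pairs:
    p = pairs[z] % (p - 25)
else:
    z = 25
p = p - 18
for pairs in p:
    pairs = z * (18 - pairs)
p = z * 91
pairs = z * 91
p = z * 91
z = z * p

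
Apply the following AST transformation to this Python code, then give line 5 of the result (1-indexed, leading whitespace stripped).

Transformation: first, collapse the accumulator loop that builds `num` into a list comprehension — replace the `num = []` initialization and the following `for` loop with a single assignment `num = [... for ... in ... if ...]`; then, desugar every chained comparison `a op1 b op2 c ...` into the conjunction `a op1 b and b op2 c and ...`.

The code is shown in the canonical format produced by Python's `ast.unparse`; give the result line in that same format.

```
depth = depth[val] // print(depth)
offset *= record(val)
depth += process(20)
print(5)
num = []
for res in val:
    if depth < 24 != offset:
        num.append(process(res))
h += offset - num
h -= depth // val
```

Transformed code:
depth = depth[val] // print(depth)
offset *= record(val)
depth += process(20)
print(5)
num = [process(res) for res in val if depth < 24 and 24 != offset]
h += offset - num
h -= depth // val

num = [process(res) for res in val if depth < 24 and 24 != offset]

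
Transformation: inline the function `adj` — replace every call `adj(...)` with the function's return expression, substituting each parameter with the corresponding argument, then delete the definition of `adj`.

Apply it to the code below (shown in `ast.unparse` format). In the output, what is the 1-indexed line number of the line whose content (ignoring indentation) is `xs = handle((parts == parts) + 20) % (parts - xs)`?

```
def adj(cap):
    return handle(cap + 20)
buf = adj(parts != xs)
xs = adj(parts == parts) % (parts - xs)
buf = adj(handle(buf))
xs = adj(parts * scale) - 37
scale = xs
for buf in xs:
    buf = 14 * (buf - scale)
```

Transformed code:
buf = handle((parts != xs) + 20)
xs = handle((parts == parts) + 20) % (parts - xs)
buf = handle(handle(buf) + 20)
xs = handle(parts * scale + 20) - 37
scale = xs
for buf in xs:
    buf = 14 * (buf - scale)

2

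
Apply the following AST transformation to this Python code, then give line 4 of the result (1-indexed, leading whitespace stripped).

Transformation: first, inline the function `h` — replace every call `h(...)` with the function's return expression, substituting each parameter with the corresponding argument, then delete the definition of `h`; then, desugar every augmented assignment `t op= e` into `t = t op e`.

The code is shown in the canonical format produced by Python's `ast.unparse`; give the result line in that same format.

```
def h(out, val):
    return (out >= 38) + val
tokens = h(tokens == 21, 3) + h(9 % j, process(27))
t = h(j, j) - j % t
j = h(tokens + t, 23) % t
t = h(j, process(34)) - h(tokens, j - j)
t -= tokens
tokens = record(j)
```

t = (j >= 38) + process(34) - ((tokens >= 38) + (j - j))

Transformed code:
tokens = ((tokens == 21) >= 38) + 3 + ((9 % j >= 38) + process(27))
t = (j >= 38) + j - j % t
j = ((tokens + t >= 38) + 23) % t
t = (j >= 38) + process(34) - ((tokens >= 38) + (j - j))
t = t - tokens
tokens = record(j)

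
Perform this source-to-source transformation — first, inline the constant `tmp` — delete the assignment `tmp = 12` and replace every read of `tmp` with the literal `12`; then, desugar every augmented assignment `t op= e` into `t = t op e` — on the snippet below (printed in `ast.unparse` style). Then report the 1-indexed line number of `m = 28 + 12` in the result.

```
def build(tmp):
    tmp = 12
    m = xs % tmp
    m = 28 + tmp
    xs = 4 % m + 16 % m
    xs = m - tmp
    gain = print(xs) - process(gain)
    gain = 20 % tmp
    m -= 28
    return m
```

3

Transformed code:
def build(tmp):
    m = xs % 12
    m = 28 + 12
    xs = 4 % m + 16 % m
    xs = m - 12
    gain = print(xs) - process(gain)
    gain = 20 % 12
    m = m - 28
    return m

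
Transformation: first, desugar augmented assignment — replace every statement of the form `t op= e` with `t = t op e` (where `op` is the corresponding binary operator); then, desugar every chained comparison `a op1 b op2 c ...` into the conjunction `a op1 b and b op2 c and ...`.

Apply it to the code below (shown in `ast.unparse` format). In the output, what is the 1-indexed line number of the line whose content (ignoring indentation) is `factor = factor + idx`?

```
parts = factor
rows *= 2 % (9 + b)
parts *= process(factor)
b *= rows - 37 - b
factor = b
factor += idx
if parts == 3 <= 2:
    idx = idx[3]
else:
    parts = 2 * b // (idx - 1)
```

6

Transformed code:
parts = factor
rows = rows * (2 % (9 + b))
parts = parts * process(factor)
b = b * (rows - 37 - b)
factor = b
factor = factor + idx
if parts == 3 and 3 <= 2:
    idx = idx[3]
else:
    parts = 2 * b // (idx - 1)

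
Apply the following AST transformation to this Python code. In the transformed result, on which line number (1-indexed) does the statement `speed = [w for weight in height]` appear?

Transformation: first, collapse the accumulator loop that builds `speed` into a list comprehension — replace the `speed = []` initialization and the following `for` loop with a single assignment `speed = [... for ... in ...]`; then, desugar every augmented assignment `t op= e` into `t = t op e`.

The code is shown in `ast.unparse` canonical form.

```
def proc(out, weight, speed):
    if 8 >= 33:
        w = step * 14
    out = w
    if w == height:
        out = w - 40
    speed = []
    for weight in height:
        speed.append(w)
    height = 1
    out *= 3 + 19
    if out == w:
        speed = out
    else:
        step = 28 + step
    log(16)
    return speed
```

7

Transformed code:
def proc(out, weight, speed):
    if 8 >= 33:
        w = step * 14
    out = w
    if w == height:
        out = w - 40
    speed = [w for weight in height]
    height = 1
    out = out * (3 + 19)
    if out == w:
        speed = out
    else:
        step = 28 + step
    log(16)
    return speed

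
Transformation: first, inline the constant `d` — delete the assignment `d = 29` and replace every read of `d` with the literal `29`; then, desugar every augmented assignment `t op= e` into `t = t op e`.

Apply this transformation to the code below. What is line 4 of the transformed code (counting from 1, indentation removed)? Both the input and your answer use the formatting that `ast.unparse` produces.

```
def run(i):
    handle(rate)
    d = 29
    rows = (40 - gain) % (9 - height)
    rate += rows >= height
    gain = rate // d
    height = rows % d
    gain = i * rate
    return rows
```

rate = rate + (rows >= height)

Transformed code:
def run(i):
    handle(rate)
    rows = (40 - gain) % (9 - height)
    rate = rate + (rows >= height)
    gain = rate // 29
    height = rows % 29
    gain = i * rate
    return rows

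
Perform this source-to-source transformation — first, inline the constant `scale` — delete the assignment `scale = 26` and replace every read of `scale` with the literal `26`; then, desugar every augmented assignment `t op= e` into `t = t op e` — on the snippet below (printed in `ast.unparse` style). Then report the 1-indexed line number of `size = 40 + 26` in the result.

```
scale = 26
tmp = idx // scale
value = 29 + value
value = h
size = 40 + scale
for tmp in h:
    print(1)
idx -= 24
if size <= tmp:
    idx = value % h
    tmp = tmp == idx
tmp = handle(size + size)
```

4

Transformed code:
tmp = idx // 26
value = 29 + value
value = h
size = 40 + 26
for tmp in h:
    print(1)
idx = idx - 24
if size <= tmp:
    idx = value % h
    tmp = tmp == idx
tmp = handle(size + size)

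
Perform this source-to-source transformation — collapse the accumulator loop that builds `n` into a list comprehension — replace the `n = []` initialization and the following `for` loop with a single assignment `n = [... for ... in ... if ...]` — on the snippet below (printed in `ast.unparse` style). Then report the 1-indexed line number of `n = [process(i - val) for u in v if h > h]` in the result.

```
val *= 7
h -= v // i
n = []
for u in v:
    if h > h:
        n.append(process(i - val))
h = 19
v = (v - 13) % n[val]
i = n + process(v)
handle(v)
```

Transformed code:
val *= 7
h -= v // i
n = [process(i - val) for u in v if h > h]
h = 19
v = (v - 13) % n[val]
i = n + process(v)
handle(v)

3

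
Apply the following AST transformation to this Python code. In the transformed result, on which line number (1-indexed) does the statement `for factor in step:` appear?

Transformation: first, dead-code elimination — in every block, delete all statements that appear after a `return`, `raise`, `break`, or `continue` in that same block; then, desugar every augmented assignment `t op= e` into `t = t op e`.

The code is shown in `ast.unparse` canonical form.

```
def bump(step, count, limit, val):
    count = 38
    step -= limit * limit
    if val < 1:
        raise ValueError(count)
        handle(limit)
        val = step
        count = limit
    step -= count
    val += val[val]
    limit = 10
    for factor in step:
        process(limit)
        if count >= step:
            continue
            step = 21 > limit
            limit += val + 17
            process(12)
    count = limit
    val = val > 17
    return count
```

Transformed code:
def bump(step, count, limit, val):
    count = 38
    step = step - limit * limit
    if val < 1:
        raise ValueError(count)
    step = step - count
    val = val + val[val]
    limit = 10
    for factor in step:
        process(limit)
        if count >= step:
            continue
    count = limit
    val = val > 17
    return count

9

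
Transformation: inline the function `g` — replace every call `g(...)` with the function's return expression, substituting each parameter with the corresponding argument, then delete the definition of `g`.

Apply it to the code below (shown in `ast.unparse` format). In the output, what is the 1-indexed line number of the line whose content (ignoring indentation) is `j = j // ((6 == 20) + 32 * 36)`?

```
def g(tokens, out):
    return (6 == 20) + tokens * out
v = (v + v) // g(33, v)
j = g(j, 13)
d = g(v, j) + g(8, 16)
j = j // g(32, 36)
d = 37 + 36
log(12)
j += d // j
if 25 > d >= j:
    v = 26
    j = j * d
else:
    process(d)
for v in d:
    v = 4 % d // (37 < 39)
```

Transformed code:
v = (v + v) // ((6 == 20) + 33 * v)
j = (6 == 20) + j * 13
d = (6 == 20) + v * j + ((6 == 20) + 8 * 16)
j = j // ((6 == 20) + 32 * 36)
d = 37 + 36
log(12)
j += d // j
if 25 > d >= j:
    v = 26
    j = j * d
else:
    process(d)
for v in d:
    v = 4 % d // (37 < 39)

4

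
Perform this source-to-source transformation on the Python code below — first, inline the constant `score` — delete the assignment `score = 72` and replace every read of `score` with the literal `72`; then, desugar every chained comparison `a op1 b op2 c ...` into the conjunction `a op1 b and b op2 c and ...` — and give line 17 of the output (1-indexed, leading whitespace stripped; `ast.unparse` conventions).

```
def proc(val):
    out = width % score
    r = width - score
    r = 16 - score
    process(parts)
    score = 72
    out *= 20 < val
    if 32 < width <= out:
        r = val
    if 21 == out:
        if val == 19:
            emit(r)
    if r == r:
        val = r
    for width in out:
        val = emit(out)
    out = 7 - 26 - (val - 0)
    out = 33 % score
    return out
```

out = 33 % 72

Transformed code:
def proc(val):
    out = width % 72
    r = width - 72
    r = 16 - 72
    process(parts)
    out *= 20 < val
    if 32 < width and width <= out:
        r = val
    if 21 == out:
        if val == 19:
            emit(r)
    if r == r:
        val = r
    for width in out:
        val = emit(out)
    out = 7 - 26 - (val - 0)
    out = 33 % 72
    return out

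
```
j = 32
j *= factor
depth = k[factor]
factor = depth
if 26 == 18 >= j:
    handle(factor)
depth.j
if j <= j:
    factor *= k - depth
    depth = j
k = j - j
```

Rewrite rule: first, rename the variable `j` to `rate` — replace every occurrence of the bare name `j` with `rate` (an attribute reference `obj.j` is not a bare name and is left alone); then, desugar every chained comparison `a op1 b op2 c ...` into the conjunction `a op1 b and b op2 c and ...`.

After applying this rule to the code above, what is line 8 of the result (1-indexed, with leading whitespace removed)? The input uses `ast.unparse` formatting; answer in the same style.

Transformed code:
rate = 32
rate *= factor
depth = k[factor]
factor = depth
if 26 == 18 and 18 >= rate:
    handle(factor)
depth.j
if rate <= rate:
    factor *= k - depth
    depth = rate
k = rate - rate

if rate <= rate:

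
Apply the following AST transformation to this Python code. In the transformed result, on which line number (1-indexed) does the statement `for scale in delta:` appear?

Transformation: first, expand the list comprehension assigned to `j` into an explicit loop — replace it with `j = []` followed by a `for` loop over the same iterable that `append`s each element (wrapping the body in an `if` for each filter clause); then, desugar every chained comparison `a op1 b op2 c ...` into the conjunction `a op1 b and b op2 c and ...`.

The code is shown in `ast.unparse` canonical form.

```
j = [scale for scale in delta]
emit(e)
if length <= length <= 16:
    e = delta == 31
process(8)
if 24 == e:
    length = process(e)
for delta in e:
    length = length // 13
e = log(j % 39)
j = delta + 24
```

Transformed code:
j = []
for scale in delta:
    j.append(scale)
emit(e)
if length <= length and length <= 16:
    e = delta == 31
process(8)
if 24 == e:
    length = process(e)
for delta in e:
    length = length // 13
e = log(j % 39)
j = delta + 24

2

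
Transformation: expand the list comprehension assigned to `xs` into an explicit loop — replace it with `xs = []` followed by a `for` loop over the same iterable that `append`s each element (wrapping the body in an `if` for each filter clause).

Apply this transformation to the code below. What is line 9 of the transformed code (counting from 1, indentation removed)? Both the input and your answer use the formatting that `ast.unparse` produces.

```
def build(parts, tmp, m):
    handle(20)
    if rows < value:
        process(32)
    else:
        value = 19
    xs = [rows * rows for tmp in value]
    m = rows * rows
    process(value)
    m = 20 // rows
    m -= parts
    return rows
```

Transformed code:
def build(parts, tmp, m):
    handle(20)
    if rows < value:
        process(32)
    else:
        value = 19
    xs = []
    for tmp in value:
        xs.append(rows * rows)
    m = rows * rows
    process(value)
    m = 20 // rows
    m -= parts
    return rows

xs.append(rows * rows)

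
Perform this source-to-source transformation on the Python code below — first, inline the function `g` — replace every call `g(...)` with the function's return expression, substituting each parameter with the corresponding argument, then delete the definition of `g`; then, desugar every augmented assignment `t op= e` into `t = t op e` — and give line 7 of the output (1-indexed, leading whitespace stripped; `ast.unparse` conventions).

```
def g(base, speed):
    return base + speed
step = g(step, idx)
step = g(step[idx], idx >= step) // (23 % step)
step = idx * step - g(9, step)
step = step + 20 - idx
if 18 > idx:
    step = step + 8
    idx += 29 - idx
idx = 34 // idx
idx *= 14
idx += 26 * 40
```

Transformed code:
step = step + idx
step = (step[idx] + (idx >= step)) // (23 % step)
step = idx * step - (9 + step)
step = step + 20 - idx
if 18 > idx:
    step = step + 8
    idx = idx + (29 - idx)
idx = 34 // idx
idx = idx * 14
idx = idx + 26 * 40

idx = idx + (29 - idx)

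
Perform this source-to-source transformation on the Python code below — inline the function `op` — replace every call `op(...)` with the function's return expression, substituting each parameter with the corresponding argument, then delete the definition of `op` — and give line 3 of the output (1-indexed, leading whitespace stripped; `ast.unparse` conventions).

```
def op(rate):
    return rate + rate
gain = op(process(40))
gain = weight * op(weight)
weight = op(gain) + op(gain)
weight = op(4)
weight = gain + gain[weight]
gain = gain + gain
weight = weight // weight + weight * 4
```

Transformed code:
gain = process(40) + process(40)
gain = weight * (weight + weight)
weight = gain + gain + (gain + gain)
weight = 4 + 4
weight = gain + gain[weight]
gain = gain + gain
weight = weight // weight + weight * 4

weight = gain + gain + (gain + gain)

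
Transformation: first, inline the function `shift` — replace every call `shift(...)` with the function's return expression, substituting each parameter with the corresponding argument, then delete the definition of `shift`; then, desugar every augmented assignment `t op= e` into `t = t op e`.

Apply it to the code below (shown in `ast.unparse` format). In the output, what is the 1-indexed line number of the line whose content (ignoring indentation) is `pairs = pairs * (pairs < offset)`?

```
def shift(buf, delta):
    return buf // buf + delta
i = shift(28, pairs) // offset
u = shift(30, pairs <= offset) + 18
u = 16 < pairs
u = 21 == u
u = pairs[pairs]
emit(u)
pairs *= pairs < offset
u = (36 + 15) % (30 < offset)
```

Transformed code:
i = (28 // 28 + pairs) // offset
u = 30 // 30 + (pairs <= offset) + 18
u = 16 < pairs
u = 21 == u
u = pairs[pairs]
emit(u)
pairs = pairs * (pairs < offset)
u = (36 + 15) % (30 < offset)

7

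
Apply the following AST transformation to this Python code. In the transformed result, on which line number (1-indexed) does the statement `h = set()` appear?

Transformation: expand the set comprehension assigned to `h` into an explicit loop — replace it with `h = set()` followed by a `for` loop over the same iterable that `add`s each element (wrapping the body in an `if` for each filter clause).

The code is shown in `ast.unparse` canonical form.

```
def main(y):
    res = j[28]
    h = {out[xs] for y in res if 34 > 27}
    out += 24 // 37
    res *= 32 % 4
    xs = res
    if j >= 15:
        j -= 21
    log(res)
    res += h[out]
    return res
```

Transformed code:
def main(y):
    res = j[28]
    h = set()
    for y in res:
        if 34 > 27:
            h.add(out[xs])
    out += 24 // 37
    res *= 32 % 4
    xs = res
    if j >= 15:
        j -= 21
    log(res)
    res += h[out]
    return res

3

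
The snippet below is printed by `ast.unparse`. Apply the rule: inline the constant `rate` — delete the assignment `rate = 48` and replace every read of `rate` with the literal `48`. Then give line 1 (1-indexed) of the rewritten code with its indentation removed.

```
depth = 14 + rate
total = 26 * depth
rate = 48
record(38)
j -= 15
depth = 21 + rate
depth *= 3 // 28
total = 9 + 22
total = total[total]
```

depth = 14 + 48

Transformed code:
depth = 14 + 48
total = 26 * depth
record(38)
j -= 15
depth = 21 + 48
depth *= 3 // 28
total = 9 + 22
total = total[total]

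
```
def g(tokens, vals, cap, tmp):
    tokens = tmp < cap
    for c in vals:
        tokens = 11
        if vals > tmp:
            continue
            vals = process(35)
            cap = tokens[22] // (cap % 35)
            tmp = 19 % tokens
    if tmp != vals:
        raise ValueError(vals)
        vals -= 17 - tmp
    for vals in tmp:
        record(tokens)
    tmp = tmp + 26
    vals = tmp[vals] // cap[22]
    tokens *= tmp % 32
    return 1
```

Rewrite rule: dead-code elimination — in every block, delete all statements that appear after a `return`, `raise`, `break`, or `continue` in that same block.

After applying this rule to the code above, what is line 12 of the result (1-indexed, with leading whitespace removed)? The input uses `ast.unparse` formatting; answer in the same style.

vals = tmp[vals] // cap[22]

Transformed code:
def g(tokens, vals, cap, tmp):
    tokens = tmp < cap
    for c in vals:
        tokens = 11
        if vals > tmp:
            continue
    if tmp != vals:
        raise ValueError(vals)
    for vals in tmp:
        record(tokens)
    tmp = tmp + 26
    vals = tmp[vals] // cap[22]
    tokens *= tmp % 32
    return 1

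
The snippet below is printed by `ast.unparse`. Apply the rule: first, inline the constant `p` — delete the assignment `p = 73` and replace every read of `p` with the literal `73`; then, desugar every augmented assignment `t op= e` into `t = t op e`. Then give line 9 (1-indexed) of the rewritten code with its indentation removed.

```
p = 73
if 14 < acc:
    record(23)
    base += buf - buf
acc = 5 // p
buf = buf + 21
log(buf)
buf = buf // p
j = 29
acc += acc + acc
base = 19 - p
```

acc = acc + (acc + acc)

Transformed code:
if 14 < acc:
    record(23)
    base = base + (buf - buf)
acc = 5 // 73
buf = buf + 21
log(buf)
buf = buf // 73
j = 29
acc = acc + (acc + acc)
base = 19 - 73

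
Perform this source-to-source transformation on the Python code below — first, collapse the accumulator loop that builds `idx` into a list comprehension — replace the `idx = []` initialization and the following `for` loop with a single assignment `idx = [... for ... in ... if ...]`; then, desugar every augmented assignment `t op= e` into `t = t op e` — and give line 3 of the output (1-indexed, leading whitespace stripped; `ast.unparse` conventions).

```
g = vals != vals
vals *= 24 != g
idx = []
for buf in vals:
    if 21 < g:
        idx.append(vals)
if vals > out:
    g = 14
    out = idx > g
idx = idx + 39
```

idx = [vals for buf in vals if 21 < g]

Transformed code:
g = vals != vals
vals = vals * (24 != g)
idx = [vals for buf in vals if 21 < g]
if vals > out:
    g = 14
    out = idx > g
idx = idx + 39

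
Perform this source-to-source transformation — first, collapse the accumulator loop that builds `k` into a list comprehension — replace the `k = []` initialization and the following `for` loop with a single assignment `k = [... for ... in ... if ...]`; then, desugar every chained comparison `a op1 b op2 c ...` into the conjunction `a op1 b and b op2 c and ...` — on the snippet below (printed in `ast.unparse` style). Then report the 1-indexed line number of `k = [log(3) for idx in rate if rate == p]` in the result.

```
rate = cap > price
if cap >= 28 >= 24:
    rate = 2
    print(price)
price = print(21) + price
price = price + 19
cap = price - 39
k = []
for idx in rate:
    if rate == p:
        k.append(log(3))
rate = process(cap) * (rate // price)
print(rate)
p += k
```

Transformed code:
rate = cap > price
if cap >= 28 and 28 >= 24:
    rate = 2
    print(price)
price = print(21) + price
price = price + 19
cap = price - 39
k = [log(3) for idx in rate if rate == p]
rate = process(cap) * (rate // price)
print(rate)
p += k

8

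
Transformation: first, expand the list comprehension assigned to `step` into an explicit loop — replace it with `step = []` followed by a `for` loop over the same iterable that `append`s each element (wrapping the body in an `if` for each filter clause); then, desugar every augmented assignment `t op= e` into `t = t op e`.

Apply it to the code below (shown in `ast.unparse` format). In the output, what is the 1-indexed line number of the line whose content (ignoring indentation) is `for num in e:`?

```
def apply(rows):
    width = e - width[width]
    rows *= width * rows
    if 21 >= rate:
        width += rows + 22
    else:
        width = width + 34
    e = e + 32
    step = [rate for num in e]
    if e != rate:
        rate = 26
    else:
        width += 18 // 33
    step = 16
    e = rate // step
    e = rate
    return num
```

10

Transformed code:
def apply(rows):
    width = e - width[width]
    rows = rows * (width * rows)
    if 21 >= rate:
        width = width + (rows + 22)
    else:
        width = width + 34
    e = e + 32
    step = []
    for num in e:
        step.append(rate)
    if e != rate:
        rate = 26
    else:
        width = width + 18 // 33
    step = 16
    e = rate // step
    e = rate
    return num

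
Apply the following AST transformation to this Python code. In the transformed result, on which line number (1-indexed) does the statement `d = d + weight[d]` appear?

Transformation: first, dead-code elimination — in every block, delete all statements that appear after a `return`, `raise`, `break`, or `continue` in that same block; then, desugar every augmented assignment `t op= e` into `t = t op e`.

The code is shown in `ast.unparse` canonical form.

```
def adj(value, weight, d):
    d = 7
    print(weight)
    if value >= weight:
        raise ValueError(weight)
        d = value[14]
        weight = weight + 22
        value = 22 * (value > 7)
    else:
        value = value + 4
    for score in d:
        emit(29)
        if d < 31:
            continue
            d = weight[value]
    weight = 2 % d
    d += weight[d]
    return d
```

Transformed code:
def adj(value, weight, d):
    d = 7
    print(weight)
    if value >= weight:
        raise ValueError(weight)
    else:
        value = value + 4
    for score in d:
        emit(29)
        if d < 31:
            continue
    weight = 2 % d
    d = d + weight[d]
    return d

13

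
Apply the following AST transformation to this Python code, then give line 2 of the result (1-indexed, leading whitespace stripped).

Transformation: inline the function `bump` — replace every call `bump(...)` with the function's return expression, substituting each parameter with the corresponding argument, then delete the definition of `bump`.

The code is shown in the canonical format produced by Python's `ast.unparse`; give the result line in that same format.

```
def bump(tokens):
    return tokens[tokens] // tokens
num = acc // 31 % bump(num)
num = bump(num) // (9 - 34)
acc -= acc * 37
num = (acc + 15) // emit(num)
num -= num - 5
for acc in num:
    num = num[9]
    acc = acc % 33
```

Transformed code:
num = acc // 31 % (num[num] // num)
num = num[num] // num // (9 - 34)
acc -= acc * 37
num = (acc + 15) // emit(num)
num -= num - 5
for acc in num:
    num = num[9]
    acc = acc % 33

num = num[num] // num // (9 - 34)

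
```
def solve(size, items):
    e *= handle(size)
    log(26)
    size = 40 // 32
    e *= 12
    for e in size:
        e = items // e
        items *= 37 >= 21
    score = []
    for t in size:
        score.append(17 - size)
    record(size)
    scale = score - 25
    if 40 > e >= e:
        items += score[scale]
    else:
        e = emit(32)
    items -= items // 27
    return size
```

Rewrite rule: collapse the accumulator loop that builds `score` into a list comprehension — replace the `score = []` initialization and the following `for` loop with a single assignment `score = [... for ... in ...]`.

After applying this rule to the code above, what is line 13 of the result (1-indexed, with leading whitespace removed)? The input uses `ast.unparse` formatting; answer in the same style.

items += score[scale]

Transformed code:
def solve(size, items):
    e *= handle(size)
    log(26)
    size = 40 // 32
    e *= 12
    for e in size:
        e = items // e
        items *= 37 >= 21
    score = [17 - size for t in size]
    record(size)
    scale = score - 25
    if 40 > e >= e:
        items += score[scale]
    else:
        e = emit(32)
    items -= items // 27
    return size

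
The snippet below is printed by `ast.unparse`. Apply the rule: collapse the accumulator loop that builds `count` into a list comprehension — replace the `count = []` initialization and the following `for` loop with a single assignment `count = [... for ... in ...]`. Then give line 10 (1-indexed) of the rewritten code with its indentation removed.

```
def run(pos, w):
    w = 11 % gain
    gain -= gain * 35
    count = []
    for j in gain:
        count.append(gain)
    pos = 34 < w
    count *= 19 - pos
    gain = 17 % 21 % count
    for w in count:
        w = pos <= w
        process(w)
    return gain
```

process(w)

Transformed code:
def run(pos, w):
    w = 11 % gain
    gain -= gain * 35
    count = [gain for j in gain]
    pos = 34 < w
    count *= 19 - pos
    gain = 17 % 21 % count
    for w in count:
        w = pos <= w
        process(w)
    return gain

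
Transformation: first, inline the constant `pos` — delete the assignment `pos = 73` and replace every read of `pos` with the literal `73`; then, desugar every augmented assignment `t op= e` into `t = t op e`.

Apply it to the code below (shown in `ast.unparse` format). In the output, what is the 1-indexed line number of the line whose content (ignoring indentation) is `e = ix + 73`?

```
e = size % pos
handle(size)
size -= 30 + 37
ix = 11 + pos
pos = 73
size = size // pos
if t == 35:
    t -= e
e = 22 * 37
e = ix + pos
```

9

Transformed code:
e = size % 73
handle(size)
size = size - (30 + 37)
ix = 11 + 73
size = size // 73
if t == 35:
    t = t - e
e = 22 * 37
e = ix + 73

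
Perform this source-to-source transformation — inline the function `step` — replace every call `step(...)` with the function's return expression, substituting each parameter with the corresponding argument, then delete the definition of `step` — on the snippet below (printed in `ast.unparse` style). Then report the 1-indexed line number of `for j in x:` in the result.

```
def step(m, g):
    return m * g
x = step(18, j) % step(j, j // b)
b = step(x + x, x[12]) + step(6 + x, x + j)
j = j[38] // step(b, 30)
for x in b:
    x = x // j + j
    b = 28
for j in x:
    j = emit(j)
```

Transformed code:
x = 18 * j % (j * (j // b))
b = (x + x) * x[12] + (6 + x) * (x + j)
j = j[38] // (b * 30)
for x in b:
    x = x // j + j
    b = 28
for j in x:
    j = emit(j)

7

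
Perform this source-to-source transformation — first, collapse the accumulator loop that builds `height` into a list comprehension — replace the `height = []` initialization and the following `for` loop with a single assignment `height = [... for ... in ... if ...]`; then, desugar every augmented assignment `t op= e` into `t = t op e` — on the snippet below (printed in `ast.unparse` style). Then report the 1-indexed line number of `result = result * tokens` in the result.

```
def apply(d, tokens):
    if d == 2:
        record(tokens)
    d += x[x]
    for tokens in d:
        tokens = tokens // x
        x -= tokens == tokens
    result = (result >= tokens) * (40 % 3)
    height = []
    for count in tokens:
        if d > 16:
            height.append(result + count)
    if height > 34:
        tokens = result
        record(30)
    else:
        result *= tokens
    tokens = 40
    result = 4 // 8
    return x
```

14

Transformed code:
def apply(d, tokens):
    if d == 2:
        record(tokens)
    d = d + x[x]
    for tokens in d:
        tokens = tokens // x
        x = x - (tokens == tokens)
    result = (result >= tokens) * (40 % 3)
    height = [result + count for count in tokens if d > 16]
    if height > 34:
        tokens = result
        record(30)
    else:
        result = result * tokens
    tokens = 40
    result = 4 // 8
    return x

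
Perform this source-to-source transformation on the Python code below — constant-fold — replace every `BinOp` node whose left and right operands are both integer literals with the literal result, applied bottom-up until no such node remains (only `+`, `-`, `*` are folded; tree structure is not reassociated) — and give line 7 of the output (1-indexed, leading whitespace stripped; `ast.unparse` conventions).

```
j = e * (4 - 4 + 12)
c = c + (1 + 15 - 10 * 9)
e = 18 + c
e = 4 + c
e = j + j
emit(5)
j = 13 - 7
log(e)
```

Transformed code:
j = e * 12
c = c + -74
e = 18 + c
e = 4 + c
e = j + j
emit(5)
j = 6
log(e)

j = 6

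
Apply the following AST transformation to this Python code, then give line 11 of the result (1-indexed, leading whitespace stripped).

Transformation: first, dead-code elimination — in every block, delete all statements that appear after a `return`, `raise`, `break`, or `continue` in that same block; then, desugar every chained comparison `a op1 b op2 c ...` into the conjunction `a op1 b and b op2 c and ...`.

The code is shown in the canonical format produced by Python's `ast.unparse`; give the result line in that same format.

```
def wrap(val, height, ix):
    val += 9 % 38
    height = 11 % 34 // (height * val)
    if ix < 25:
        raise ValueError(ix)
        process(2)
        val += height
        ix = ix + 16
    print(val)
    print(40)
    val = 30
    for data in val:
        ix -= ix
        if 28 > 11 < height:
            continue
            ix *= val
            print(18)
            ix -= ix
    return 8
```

Transformed code:
def wrap(val, height, ix):
    val += 9 % 38
    height = 11 % 34 // (height * val)
    if ix < 25:
        raise ValueError(ix)
    print(val)
    print(40)
    val = 30
    for data in val:
        ix -= ix
        if 28 > 11 and 11 < height:
            continue
    return 8

if 28 > 11 and 11 < height: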